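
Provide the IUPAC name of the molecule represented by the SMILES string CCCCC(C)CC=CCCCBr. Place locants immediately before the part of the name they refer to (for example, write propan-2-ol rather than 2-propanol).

The longest carbon chain that includes the multiple bond has 11 carbons, so the parent hydride is undecane.
A C=C double bond in the chain gives the infix -ene-.
Number the chain so that numbering from this end puts the double bond at C-4 rather than C-7.
This places the double bond between C-4 and C-5; a bromo group at C-1; a methyl group at C-7.
The substituents are ordered alphabetically, ignoring any di-/tri- multipliers.
Putting it together: 1-bromo-7-methylundec-4-ene.

1-bromo-7-methylundec-4-ene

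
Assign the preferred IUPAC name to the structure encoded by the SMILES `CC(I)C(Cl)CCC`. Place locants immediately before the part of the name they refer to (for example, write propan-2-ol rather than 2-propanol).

3-chloro-2-iodohexane

The longest carbon chain is 6 atoms: the parent is hexane.
Choose the numbering such that the substituent locant set {2,3} is lower than {4,5} at the first point of difference.
With this numbering: a chloro group at C-3; an iodo group at C-2.
Prefixes are listed alphabetically: chloro, iodo.
Assembling the pieces gives 3-chloro-2-iodohexane.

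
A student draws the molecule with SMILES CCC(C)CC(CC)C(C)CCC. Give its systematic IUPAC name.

5-ethyl-3,6-dimethylnonane

The parent chain contains 9 carbons (nonane).
Number the chain so that the substituent locant set {3,5,6} is lower than {4,5,7} at the first point of difference.
This places an ethyl group at C-5; methyl groups at C-3 and C-6.
Prefixes are listed alphabetically: ethyl, methyl.
The name is 5-ethyl-3,6-dimethylnonane.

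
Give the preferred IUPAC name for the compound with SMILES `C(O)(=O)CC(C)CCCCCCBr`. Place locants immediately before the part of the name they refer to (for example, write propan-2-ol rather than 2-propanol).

The longest chain bearing the –COOH group is 9 carbons long (nonane).
The principal characteristic group is a carboxylic acid (terminal –COOH), named with the suffix -oic acid.
Number the chain so that the carboxylic acid carbon is C-1 by definition.
With this numbering: a bromo group at C-9; a methyl group at C-3.
Substituent prefixes are cited in alphabetical order (multiplying prefixes like di-/tri- are ignored for ordering).
Assembling the pieces gives 9-bromo-3-methylnonanoic acid.

9-bromo-3-methylnonanoic acid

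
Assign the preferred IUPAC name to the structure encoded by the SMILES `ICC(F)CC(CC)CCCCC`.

The parent chain contains 9 carbons (nonane).
Choose the numbering such that the substituent locant set {1,2,4} is lower than {6,8,9} at the first point of difference.
With this numbering: an ethyl group at C-4; a fluoro group at C-2; an iodo group at C-1.
Substituent prefixes are cited in alphabetical order (multiplying prefixes like di-/tri- are ignored for ordering).
Assembling the pieces gives 4-ethyl-2-fluoro-1-iodononane.

4-ethyl-2-fluoro-1-iodononane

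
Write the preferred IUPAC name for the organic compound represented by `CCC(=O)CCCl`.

The longest carbon chain that includes the carbonyl has 5 carbons, so the parent hydride is pentane.
The highest-priority functional group is a ketone (C=O on an internal carbon), so the name ends in -one.
Choose the numbering such that the substituent locant set {1} is lower than {5} at the first point of difference.
That gives the carbonyl at C-3; a chloro group at C-1.
Putting it together: 1-chloropentan-3-one.

1-chloropentan-3-one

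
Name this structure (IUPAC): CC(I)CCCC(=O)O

5-iodohexanoic acid

The longest chain bearing the –COOH group is 6 carbons long (hexane).
A carboxylic acid (terminal –COOH) is the principal characteristic group, giving the suffix -oic acid.
Choose the numbering such that the carboxylic acid carbon is C-1 by definition.
That gives an iodo group at C-5.
Putting it together: 5-iodohexanoic acid.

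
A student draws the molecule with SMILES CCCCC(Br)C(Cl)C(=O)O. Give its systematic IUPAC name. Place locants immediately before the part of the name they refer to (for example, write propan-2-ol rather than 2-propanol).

3-bromo-2-chloroheptanoic acid

Counting along the main chain through the –COOH group gives 7 carbons: the parent is heptane.
The highest-priority functional group is a carboxylic acid (terminal –COOH), so the name ends in -oic acid.
The numbering direction is chosen so that the carboxylic acid carbon is C-1 by definition.
That gives a bromo group at C-3; a chloro group at C-2.
Substituent prefixes are cited in alphabetical order (multiplying prefixes like di-/tri- are ignored for ordering).
Assembling the pieces gives 3-bromo-2-chloroheptanoic acid.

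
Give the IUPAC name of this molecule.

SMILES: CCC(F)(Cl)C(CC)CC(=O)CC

6-chloro-5-ethyl-6-fluorooctan-3-one

The longest carbon chain that includes the carbonyl has 8 carbons, so the parent hydride is octane.
The highest-priority functional group is a ketone (C=O on an internal carbon), so the name ends in -one.
Number the chain so that numbering from this end puts the carbonyl group at C-3 rather than C-6.
With this numbering: the carbonyl at C-3; a chloro group at C-6; an ethyl group at C-5; a fluoro group at C-6.
Substituent prefixes are cited in alphabetical order (multiplying prefixes like di-/tri- are ignored for ordering).
Putting it together: 6-chloro-5-ethyl-6-fluorooctan-3-one.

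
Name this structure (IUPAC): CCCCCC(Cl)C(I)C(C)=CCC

Counting along the main chain through the multiple bond gives 11 carbons: the parent is undecane.
A C=C double bond in the chain gives the infix -ene-.
Number the chain so that numbering from this end puts the double bond at C-3 rather than C-8.
This places the double bond between C-3 and C-4; a chloro group at C-6; an iodo group at C-5; a methyl group at C-4.
The substituents are ordered alphabetically, ignoring any di-/tri- multipliers.
The name is 6-chloro-5-iodo-4-methylundec-3-ene.

6-chloro-5-iodo-4-methylundec-3-ene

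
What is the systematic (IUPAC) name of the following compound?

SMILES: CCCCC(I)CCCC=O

5-iodononanal

The longest carbon chain that includes the –CHO group has 9 carbons, so the parent hydride is nonane.
An aldehyde (terminal –CHO) is the principal characteristic group, giving the suffix -al.
The numbering direction is chosen so that the aldehyde carbon is C-1 by definition.
That gives an iodo group at C-5.
Assembling the pieces gives 5-iodononanal.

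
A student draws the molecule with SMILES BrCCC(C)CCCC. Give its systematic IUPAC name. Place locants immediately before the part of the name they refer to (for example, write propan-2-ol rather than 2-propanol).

1-bromo-3-methylheptane

The parent chain contains 7 carbons (heptane).
Number the chain so that the substituent locant set {1,3} is lower than {5,7} at the first point of difference.
With this numbering: a bromo group at C-1; a methyl group at C-3.
The substituents are ordered alphabetically, ignoring any di-/tri- multipliers.
Assembling the pieces gives 1-bromo-3-methylheptane.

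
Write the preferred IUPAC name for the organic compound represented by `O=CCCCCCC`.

heptanal

Counting along the main chain through the –CHO group gives 7 carbons: the parent is heptane.
An aldehyde (terminal –CHO) is the principal characteristic group, giving the suffix -al.
The numbering direction is chosen so that the aldehyde carbon is C-1 by definition.
Putting it together: heptanal.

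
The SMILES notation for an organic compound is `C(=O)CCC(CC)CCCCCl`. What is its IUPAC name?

The longest carbon chain that includes the –CHO group has 8 carbons, so the parent hydride is octane.
The principal characteristic group is an aldehyde (terminal –CHO), named with the suffix -al.
The numbering direction is chosen so that the aldehyde carbon is C-1 by definition.
This places a chloro group at C-8; an ethyl group at C-4.
The substituents are ordered alphabetically, ignoring any di-/tri- multipliers.
Putting it together: 8-chloro-4-ethyloctanal.

8-chloro-4-ethyloctanal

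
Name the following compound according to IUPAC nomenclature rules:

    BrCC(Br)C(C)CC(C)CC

The longest carbon chain is 7 atoms: the parent is heptane.
Number the chain so that the substituent locant set {1,2,3,5} is lower than {3,5,6,7} at the first point of difference.
With this numbering: bromo groups at C-1 and C-2; methyl groups at C-3 and C-5.
The substituents are ordered alphabetically, ignoring any di-/tri- multipliers.
Assembling the pieces gives 1,2-dibromo-3,5-dimethylheptane.

1,2-dibromo-3,5-dimethylheptane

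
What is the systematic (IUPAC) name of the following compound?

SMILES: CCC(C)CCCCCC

3-methylnonane

The parent chain contains 9 carbons (nonane).
The numbering direction is chosen so that the substituent locant set {3} is lower than {7} at the first point of difference.
This places a methyl group at C-3.
Putting it together: 3-methylnonane.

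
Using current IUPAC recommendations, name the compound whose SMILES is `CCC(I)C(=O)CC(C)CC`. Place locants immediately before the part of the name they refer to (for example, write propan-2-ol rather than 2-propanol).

3-iodo-6-methyloctan-4-one

The longest chain bearing the carbonyl is 8 carbons long (octane).
A ketone (C=O on an internal carbon) is the principal characteristic group, giving the suffix -one.
Number the chain so that numbering from this end puts the carbonyl group at C-4 rather than C-5.
With this numbering: the carbonyl at C-4; an iodo group at C-3; a methyl group at C-6.
The substituents are ordered alphabetically, ignoring any di-/tri- multipliers.
Assembling the pieces gives 3-iodo-6-methyloctan-4-one.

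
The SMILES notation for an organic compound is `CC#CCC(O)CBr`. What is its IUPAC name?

1-bromohex-4-yn-2-ol

Counting along the main chain through the –OH group and the multiple bond gives 6 carbons: the parent is hexane.
The principal characteristic group is an alcohol (–OH), named with the suffix -ol.
The chain contains a C≡C triple bond, so the unsaturation ending is -yne.
The numbering direction is chosen so that numbering from this end puts the hydroxyl group at C-2 rather than C-5.
That gives the hydroxyl at C-2; the triple bond between C-4 and C-5; a bromo group at C-1.
Putting it together: 1-bromohex-4-yn-2-ol.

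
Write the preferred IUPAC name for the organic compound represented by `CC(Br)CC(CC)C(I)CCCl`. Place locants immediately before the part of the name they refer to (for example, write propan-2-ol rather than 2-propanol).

The longest carbon chain is 7 atoms: the parent is heptane.
Choose the numbering such that the substituent locant set {1,3,4,6} is lower than {2,4,5,7} at the first point of difference.
With this numbering: a bromo group at C-6; a chloro group at C-1; an ethyl group at C-4; an iodo group at C-3.
Substituent prefixes are cited in alphabetical order (multiplying prefixes like di-/tri- are ignored for ordering).
Putting it together: 6-bromo-1-chloro-4-ethyl-3-iodoheptane.

6-bromo-1-chloro-4-ethyl-3-iodoheptane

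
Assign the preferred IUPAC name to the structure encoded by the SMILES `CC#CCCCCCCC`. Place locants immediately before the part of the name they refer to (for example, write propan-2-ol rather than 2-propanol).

dec-2-yne

The longest chain bearing the multiple bond is 10 carbons long (decane).
The chain contains a C≡C triple bond, so the unsaturation ending is -yne.
Number the chain so that numbering from this end puts the triple bond at C-2 rather than C-8.
This places the triple bond between C-2 and C-3.
Putting it together: dec-2-yne.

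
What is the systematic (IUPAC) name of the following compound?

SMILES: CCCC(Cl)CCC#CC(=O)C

Counting along the main chain through the carbonyl and the multiple bond gives 10 carbons: the parent is decane.
The principal characteristic group is a ketone (C=O on an internal carbon), named with the suffix -one.
The chain contains a C≡C triple bond, so the unsaturation ending is -yne.
Choose the numbering such that numbering from this end puts the carbonyl group at C-2 rather than C-9.
With this numbering: the carbonyl at C-2; the triple bond between C-3 and C-4; a chloro group at C-7.
Putting it together: 7-chlorodec-3-yn-2-one.

7-chlorodec-3-yn-2-one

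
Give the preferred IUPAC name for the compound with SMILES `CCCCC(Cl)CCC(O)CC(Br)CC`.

3-bromo-8-chlorododecan-5-ol

The longest carbon chain that includes the –OH group has 12 carbons, so the parent hydride is dodecane.
The principal characteristic group is an alcohol (–OH), named with the suffix -ol.
The numbering direction is chosen so that numbering from this end puts the hydroxyl group at C-5 rather than C-8.
That gives the hydroxyl at C-5; a bromo group at C-3; a chloro group at C-8.
Prefixes are listed alphabetically: bromo, chloro.
Putting it together: 3-bromo-8-chlorododecan-5-ol.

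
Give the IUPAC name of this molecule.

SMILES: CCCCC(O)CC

The longest chain bearing the –OH group is 7 carbons long (heptane).
The principal characteristic group is an alcohol (–OH), named with the suffix -ol.
Number the chain so that numbering from this end puts the hydroxyl group at C-3 rather than C-5.
With this numbering: the hydroxyl at C-3.
The name is heptan-3-ol.

heptan-3-ol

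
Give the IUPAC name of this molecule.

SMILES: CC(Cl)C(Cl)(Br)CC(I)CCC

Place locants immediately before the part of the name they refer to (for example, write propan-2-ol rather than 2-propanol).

The parent chain contains 8 carbons (octane).
The numbering direction is chosen so that the substituent locant set {2,3,3,5} is lower than {4,6,6,7} at the first point of difference.
With this numbering: a bromo group at C-3; chloro groups at C-2 and C-3; an iodo group at C-5.
Prefixes are listed alphabetically: bromo, chloro, iodo.
Assembling the pieces gives 3-bromo-2,3-dichloro-5-iodooctane.

3-bromo-2,3-dichloro-5-iodooctane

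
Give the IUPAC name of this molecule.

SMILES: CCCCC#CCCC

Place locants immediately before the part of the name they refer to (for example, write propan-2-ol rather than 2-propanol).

non-4-yne

The longest carbon chain that includes the multiple bond has 9 carbons, so the parent hydride is nonane.
A C≡C triple bond in the chain gives the infix -yne-.
Number the chain so that numbering from this end puts the triple bond at C-4 rather than C-5.
That gives the triple bond between C-4 and C-5.
Assembling the pieces gives non-4-yne.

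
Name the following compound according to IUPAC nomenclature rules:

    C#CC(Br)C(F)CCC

The longest carbon chain that includes the multiple bond has 7 carbons, so the parent hydride is heptane.
A C≡C triple bond in the chain gives the infix -yne-.
Number the chain so that numbering from this end puts the triple bond at C-1 rather than C-6.
This places the triple bond between C-1 and C-2; a bromo group at C-3; a fluoro group at C-4.
Prefixes are listed alphabetically: bromo, fluoro.
Putting it together: 3-bromo-4-fluorohept-1-yne.

3-bromo-4-fluorohept-1-yne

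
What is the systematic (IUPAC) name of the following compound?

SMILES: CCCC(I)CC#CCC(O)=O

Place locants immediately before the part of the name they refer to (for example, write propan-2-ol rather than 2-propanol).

6-iodonon-3-ynoic acid

Counting along the main chain through the –COOH group and the multiple bond gives 9 carbons: the parent is nonane.
The highest-priority functional group is a carboxylic acid (terminal –COOH), so the name ends in -oic acid.
There is one C≡C triple bond, indicated by the ending -yne.
The numbering direction is chosen so that the carboxylic acid carbon is C-1 by definition.
With this numbering: the triple bond between C-3 and C-4; an iodo group at C-6.
Putting it together: 6-iodonon-3-ynoic acid.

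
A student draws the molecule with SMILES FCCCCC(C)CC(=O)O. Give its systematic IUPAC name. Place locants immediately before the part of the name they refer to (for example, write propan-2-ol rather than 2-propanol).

7-fluoro-3-methylheptanoic acid

The longest chain bearing the –COOH group is 7 carbons long (heptane).
A carboxylic acid (terminal –COOH) is the principal characteristic group, giving the suffix -oic acid.
Number the chain so that the carboxylic acid carbon is C-1 by definition.
This places a fluoro group at C-7; a methyl group at C-3.
The substituents are ordered alphabetically, ignoring any di-/tri- multipliers.
Putting it together: 7-fluoro-3-methylheptanoic acid.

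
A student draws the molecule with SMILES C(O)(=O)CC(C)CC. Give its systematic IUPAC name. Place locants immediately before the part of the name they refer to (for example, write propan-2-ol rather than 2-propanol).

The longest chain bearing the –COOH group is 5 carbons long (pentane).
The principal characteristic group is a carboxylic acid (terminal –COOH), named with the suffix -oic acid.
The numbering direction is chosen so that the carboxylic acid carbon is C-1 by definition.
That gives a methyl group at C-3.
The name is 3-methylpentanoic acid.

3-methylpentanoic acid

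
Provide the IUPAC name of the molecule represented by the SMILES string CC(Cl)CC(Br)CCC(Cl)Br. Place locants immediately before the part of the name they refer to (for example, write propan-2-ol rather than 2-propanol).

The longest carbon chain is 7 atoms: the parent is heptane.
Number the chain so that the substituent locant set {1,1,4,6} is lower than {2,4,7,7} at the first point of difference.
That gives bromo groups at C-1 and C-4; chloro groups at C-1 and C-6.
Substituent prefixes are cited in alphabetical order (multiplying prefixes like di-/tri- are ignored for ordering).
Putting it together: 1,4-dibromo-1,6-dichloroheptane.

1,4-dibromo-1,6-dichloroheptane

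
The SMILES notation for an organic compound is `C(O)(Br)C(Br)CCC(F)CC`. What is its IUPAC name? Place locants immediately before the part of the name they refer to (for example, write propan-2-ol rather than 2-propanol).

The longest carbon chain that includes the –OH group has 7 carbons, so the parent hydride is heptane.
The principal characteristic group is an alcohol (–OH), named with the suffix -ol.
Choose the numbering such that numbering from this end puts the hydroxyl group at C-1 rather than C-7.
With this numbering: the hydroxyl at C-1; bromo groups at C-1 and C-2; a fluoro group at C-5.
The substituents are ordered alphabetically, ignoring any di-/tri- multipliers.
Assembling the pieces gives 1,2-dibromo-5-fluoroheptan-1-ol.

1,2-dibromo-5-fluoroheptan-1-ol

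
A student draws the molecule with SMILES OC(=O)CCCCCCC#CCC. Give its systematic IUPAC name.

The longest carbon chain that includes the –COOH group and the multiple bond has 11 carbons, so the parent hydride is undecane.
A carboxylic acid (terminal –COOH) is the principal characteristic group, giving the suffix -oic acid.
The chain contains a C≡C triple bond, so the unsaturation ending is -yne.
The numbering direction is chosen so that the carboxylic acid carbon is C-1 by definition.
This places the triple bond between C-8 and C-9.
Assembling the pieces gives undec-8-ynoic acid.

undec-8-ynoic acid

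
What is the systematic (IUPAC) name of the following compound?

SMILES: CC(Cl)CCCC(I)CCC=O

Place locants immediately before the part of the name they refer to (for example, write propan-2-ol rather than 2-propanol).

8-chloro-4-iodononanal

The longest chain bearing the –CHO group is 9 carbons long (nonane).
The highest-priority functional group is an aldehyde (terminal –CHO), so the name ends in -al.
The numbering direction is chosen so that the aldehyde carbon is C-1 by definition.
With this numbering: a chloro group at C-8; an iodo group at C-4.
Substituent prefixes are cited in alphabetical order (multiplying prefixes like di-/tri- are ignored for ordering).
Putting it together: 8-chloro-4-iodononanal.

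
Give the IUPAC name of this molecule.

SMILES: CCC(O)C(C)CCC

Counting along the main chain through the –OH group gives 7 carbons: the parent is heptane.
An alcohol (–OH) is the principal characteristic group, giving the suffix -ol.
The numbering direction is chosen so that numbering from this end puts the hydroxyl group at C-3 rather than C-5.
With this numbering: the hydroxyl at C-3; a methyl group at C-4.
Putting it together: 4-methylheptan-3-ol.

4-methylheptan-3-ol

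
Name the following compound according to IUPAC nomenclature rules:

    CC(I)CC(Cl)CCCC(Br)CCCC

The longest continuous carbon chain has 12 atoms, so the parent hydride is dodecane.
Number the chain so that the substituent locant set {2,4,8} is lower than {5,9,11} at the first point of difference.
That gives a bromo group at C-8; a chloro group at C-4; an iodo group at C-2.
Substituent prefixes are cited in alphabetical order (multiplying prefixes like di-/tri- are ignored for ordering).
Putting it together: 8-bromo-4-chloro-2-iodododecane.

8-bromo-4-chloro-2-iodododecane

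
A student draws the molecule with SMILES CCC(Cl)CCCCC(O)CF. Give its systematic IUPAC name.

7-chloro-1-fluorononan-2-ol

The longest carbon chain that includes the –OH group has 9 carbons, so the parent hydride is nonane.
An alcohol (–OH) is the principal characteristic group, giving the suffix -ol.
Choose the numbering such that numbering from this end puts the hydroxyl group at C-2 rather than C-8.
This places the hydroxyl at C-2; a chloro group at C-7; a fluoro group at C-1.
The substituents are ordered alphabetically, ignoring any di-/tri- multipliers.
Assembling the pieces gives 7-chloro-1-fluorononan-2-ol.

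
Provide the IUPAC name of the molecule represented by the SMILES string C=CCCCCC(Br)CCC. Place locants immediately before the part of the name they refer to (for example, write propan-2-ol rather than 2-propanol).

7-bromodec-1-ene

Counting along the main chain through the multiple bond gives 10 carbons: the parent is decane.
The chain contains a C=C double bond, so the unsaturation ending is -ene.
The numbering direction is chosen so that numbering from this end puts the double bond at C-1 rather than C-9.
This places the double bond between C-1 and C-2; a bromo group at C-7.
Assembling the pieces gives 7-bromodec-1-ene.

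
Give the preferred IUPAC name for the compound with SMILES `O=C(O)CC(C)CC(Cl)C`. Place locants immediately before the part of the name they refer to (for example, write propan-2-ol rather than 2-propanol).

5-chloro-3-methylhexanoic acid

The longest chain bearing the –COOH group is 6 carbons long (hexane).
The principal characteristic group is a carboxylic acid (terminal –COOH), named with the suffix -oic acid.
Choose the numbering such that the carboxylic acid carbon is C-1 by definition.
That gives a chloro group at C-5; a methyl group at C-3.
The substituents are ordered alphabetically, ignoring any di-/tri- multipliers.
Assembling the pieces gives 5-chloro-3-methylhexanoic acid.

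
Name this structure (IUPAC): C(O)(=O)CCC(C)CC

4-methylhexanoic acid

Counting along the main chain through the –COOH group gives 6 carbons: the parent is hexane.
The highest-priority functional group is a carboxylic acid (terminal –COOH), so the name ends in -oic acid.
The numbering direction is chosen so that the carboxylic acid carbon is C-1 by definition.
This places a methyl group at C-4.
Assembling the pieces gives 4-methylhexanoic acid.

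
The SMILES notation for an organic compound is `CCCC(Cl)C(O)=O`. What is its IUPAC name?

2-chloropentanoic acid

The longest chain bearing the –COOH group is 5 carbons long (pentane).
The highest-priority functional group is a carboxylic acid (terminal –COOH), so the name ends in -oic acid.
Choose the numbering such that the carboxylic acid carbon is C-1 by definition.
That gives a chloro group at C-2.
Assembling the pieces gives 2-chloropentanoic acid.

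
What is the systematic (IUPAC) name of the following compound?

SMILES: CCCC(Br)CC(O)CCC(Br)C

The longest chain bearing the –OH group is 10 carbons long (decane).
An alcohol (–OH) is the principal characteristic group, giving the suffix -ol.
Choose the numbering such that numbering from this end puts the hydroxyl group at C-5 rather than C-6.
With this numbering: the hydroxyl at C-5; bromo groups at C-2 and C-7.
Assembling the pieces gives 2,7-dibromodecan-5-ol.

2,7-dibromodecan-5-ol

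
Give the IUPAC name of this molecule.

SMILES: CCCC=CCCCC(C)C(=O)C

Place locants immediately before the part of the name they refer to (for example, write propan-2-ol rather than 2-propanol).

Counting along the main chain through the carbonyl and the multiple bond gives 11 carbons: the parent is undecane.
The highest-priority functional group is a ketone (C=O on an internal carbon), so the name ends in -one.
There is one C=C double bond, indicated by the ending -ene.
The numbering direction is chosen so that numbering from this end puts the carbonyl group at C-2 rather than C-10.
This places the carbonyl at C-2; the double bond between C-7 and C-8; a methyl group at C-3.
The name is 3-methylundec-7-en-2-one.

3-methylundec-7-en-2-one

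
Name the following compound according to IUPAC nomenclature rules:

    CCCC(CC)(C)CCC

The longest carbon chain is 7 atoms: the parent is heptane.
Both numbering directions give the same locant set; either may be used.
With this numbering: an ethyl group at C-4; a methyl group at C-4.
The substituents are ordered alphabetically, ignoring any di-/tri- multipliers.
Assembling the pieces gives 4-ethyl-4-methylheptane.

4-ethyl-4-methylheptane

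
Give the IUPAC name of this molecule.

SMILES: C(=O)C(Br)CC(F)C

Counting along the main chain through the –CHO group gives 5 carbons: the parent is pentane.
An aldehyde (terminal –CHO) is the principal characteristic group, giving the suffix -al.
The numbering direction is chosen so that the aldehyde carbon is C-1 by definition.
This places a bromo group at C-2; a fluoro group at C-4.
The substituents are ordered alphabetically, ignoring any di-/tri- multipliers.
Putting it together: 2-bromo-4-fluoropentanal.

2-bromo-4-fluoropentanal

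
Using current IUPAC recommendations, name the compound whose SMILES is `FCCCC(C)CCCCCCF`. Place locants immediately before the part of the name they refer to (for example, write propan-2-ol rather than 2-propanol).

The longest carbon chain is 10 atoms: the parent is decane.
The numbering direction is chosen so that the substituent locant set {1,4,10} is lower than {1,7,10} at the first point of difference.
That gives fluoro groups at C-1 and C-10; a methyl group at C-4.
Substituent prefixes are cited in alphabetical order (multiplying prefixes like di-/tri- are ignored for ordering).
Assembling the pieces gives 1,10-difluoro-4-methyldecane.

1,10-difluoro-4-methyldecane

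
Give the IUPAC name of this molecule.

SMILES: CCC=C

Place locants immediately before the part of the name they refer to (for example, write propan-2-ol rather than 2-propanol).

The longest chain bearing the multiple bond is 4 carbons long (butane).
A C=C double bond in the chain gives the infix -ene-.
Choose the numbering such that numbering from this end puts the double bond at C-1 rather than C-3.
That gives the double bond between C-1 and C-2.
The name is but-1-ene.

but-1-ene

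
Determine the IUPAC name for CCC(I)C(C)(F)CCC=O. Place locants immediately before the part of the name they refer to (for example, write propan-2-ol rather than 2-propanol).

4-fluoro-5-iodo-4-methylheptanal

The longest carbon chain that includes the –CHO group has 7 carbons, so the parent hydride is heptane.
The highest-priority functional group is an aldehyde (terminal –CHO), so the name ends in -al.
The numbering direction is chosen so that the aldehyde carbon is C-1 by definition.
This places a fluoro group at C-4; an iodo group at C-5; a methyl group at C-4.
Prefixes are listed alphabetically: fluoro, iodo, methyl.
Assembling the pieces gives 4-fluoro-5-iodo-4-methylheptanal.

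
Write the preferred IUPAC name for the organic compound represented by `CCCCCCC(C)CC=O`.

The longest carbon chain that includes the –CHO group has 9 carbons, so the parent hydride is nonane.
An aldehyde (terminal –CHO) is the principal characteristic group, giving the suffix -al.
The numbering direction is chosen so that the aldehyde carbon is C-1 by definition.
That gives a methyl group at C-3.
The name is 3-methylnonanal.

3-methylnonanal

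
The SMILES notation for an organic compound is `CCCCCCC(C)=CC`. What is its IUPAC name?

Counting along the main chain through the multiple bond gives 9 carbons: the parent is nonane.
The chain contains a C=C double bond, so the unsaturation ending is -ene.
Choose the numbering such that numbering from this end puts the double bond at C-2 rather than C-7.
With this numbering: the double bond between C-2 and C-3; a methyl group at C-3.
The name is 3-methylnon-2-ene.

3-methylnon-2-ene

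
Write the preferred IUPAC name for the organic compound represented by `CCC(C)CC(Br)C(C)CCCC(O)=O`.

The longest carbon chain that includes the –COOH group has 10 carbons, so the parent hydride is decane.
The principal characteristic group is a carboxylic acid (terminal –COOH), named with the suffix -oic acid.
The numbering direction is chosen so that the carboxylic acid carbon is C-1 by definition.
That gives a bromo group at C-6; methyl groups at C-5 and C-8.
Prefixes are listed alphabetically: bromo, methyl.
The name is 6-bromo-5,8-dimethyldecanoic acid.

6-bromo-5,8-dimethyldecanoic acid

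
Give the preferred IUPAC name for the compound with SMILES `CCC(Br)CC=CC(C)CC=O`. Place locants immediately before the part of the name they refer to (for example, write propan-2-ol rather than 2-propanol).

The longest carbon chain that includes the –CHO group and the multiple bond has 9 carbons, so the parent hydride is nonane.
The principal characteristic group is an aldehyde (terminal –CHO), named with the suffix -al.
The chain contains a C=C double bond, so the unsaturation ending is -ene.
Choose the numbering such that the aldehyde carbon is C-1 by definition.
With this numbering: the double bond between C-4 and C-5; a bromo group at C-7; a methyl group at C-3.
The substituents are ordered alphabetically, ignoring any di-/tri- multipliers.
Putting it together: 7-bromo-3-methylnon-4-enal.

7-bromo-3-methylnon-4-enal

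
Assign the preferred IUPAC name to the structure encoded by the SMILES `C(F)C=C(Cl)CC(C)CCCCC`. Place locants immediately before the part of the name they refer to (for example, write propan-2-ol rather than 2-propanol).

The longest carbon chain that includes the multiple bond has 10 carbons, so the parent hydride is decane.
The chain contains a C=C double bond, so the unsaturation ending is -ene.
The numbering direction is chosen so that numbering from this end puts the double bond at C-2 rather than C-8.
With this numbering: the double bond between C-2 and C-3; a chloro group at C-3; a fluoro group at C-1; a methyl group at C-5.
Prefixes are listed alphabetically: chloro, fluoro, methyl.
The name is 3-chloro-1-fluoro-5-methyldec-2-ene.

3-chloro-1-fluoro-5-methyldec-2-ene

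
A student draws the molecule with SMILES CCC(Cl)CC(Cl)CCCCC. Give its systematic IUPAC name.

The longest carbon chain is 10 atoms: the parent is decane.
Choose the numbering such that the substituent locant set {3,5} is lower than {6,8} at the first point of difference.
That gives chloro groups at C-3 and C-5.
The name is 3,5-dichlorodecane.

3,5-dichlorodecane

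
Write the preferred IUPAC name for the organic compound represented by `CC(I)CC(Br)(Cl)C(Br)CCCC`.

4,5-dibromo-4-chloro-2-iodononane

The longest continuous carbon chain has 9 atoms, so the parent hydride is nonane.
The numbering direction is chosen so that the substituent locant set {2,4,4,5} is lower than {5,6,6,8} at the first point of difference.
This places bromo groups at C-4 and C-5; a chloro group at C-4; an iodo group at C-2.
Prefixes are listed alphabetically: bromo, chloro, iodo.
The name is 4,5-dibromo-4-chloro-2-iodononane.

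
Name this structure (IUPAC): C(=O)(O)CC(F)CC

3-fluoropentanoic acid

The longest carbon chain that includes the –COOH group has 5 carbons, so the parent hydride is pentane.
A carboxylic acid (terminal –COOH) is the principal characteristic group, giving the suffix -oic acid.
The numbering direction is chosen so that the carboxylic acid carbon is C-1 by definition.
That gives a fluoro group at C-3.
Putting it together: 3-fluoropentanoic acid.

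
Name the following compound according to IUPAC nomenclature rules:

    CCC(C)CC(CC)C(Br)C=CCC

Counting along the main chain through the multiple bond gives 10 carbons: the parent is decane.
The chain contains a C=C double bond, so the unsaturation ending is -ene.
The numbering direction is chosen so that numbering from this end puts the double bond at C-3 rather than C-7.
This places the double bond between C-3 and C-4; a bromo group at C-5; an ethyl group at C-6; a methyl group at C-8.
Prefixes are listed alphabetically: bromo, ethyl, methyl.
Assembling the pieces gives 5-bromo-6-ethyl-8-methyldec-3-ene.

5-bromo-6-ethyl-8-methyldec-3-ene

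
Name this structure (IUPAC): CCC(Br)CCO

3-bromopentan-1-ol

Counting along the main chain through the –OH group gives 5 carbons: the parent is pentane.
The highest-priority functional group is an alcohol (–OH), so the name ends in -ol.
The numbering direction is chosen so that numbering from this end puts the hydroxyl group at C-1 rather than C-5.
This places the hydroxyl at C-1; a bromo group at C-3.
The name is 3-bromopentan-1-ol.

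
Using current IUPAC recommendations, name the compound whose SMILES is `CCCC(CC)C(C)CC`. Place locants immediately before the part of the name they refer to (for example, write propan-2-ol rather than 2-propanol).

4-ethyl-3-methylheptane

The longest continuous carbon chain has 7 atoms, so the parent hydride is heptane.
Number the chain so that the substituent locant set {3,4} is lower than {4,5} at the first point of difference.
With this numbering: an ethyl group at C-4; a methyl group at C-3.
The substituents are ordered alphabetically, ignoring any di-/tri- multipliers.
The name is 4-ethyl-3-methylheptane.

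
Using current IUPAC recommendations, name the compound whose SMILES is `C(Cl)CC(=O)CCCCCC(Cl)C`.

1,9-dichlorodecan-3-one

The longest carbon chain that includes the carbonyl has 10 carbons, so the parent hydride is decane.
The principal characteristic group is a ketone (C=O on an internal carbon), named with the suffix -one.
Number the chain so that numbering from this end puts the carbonyl group at C-3 rather than C-8.
That gives the carbonyl at C-3; chloro groups at C-1 and C-9.
Assembling the pieces gives 1,9-dichlorodecan-3-one.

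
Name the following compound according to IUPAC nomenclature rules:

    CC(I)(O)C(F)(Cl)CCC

3-chloro-3-fluoro-2-iodohexan-2-ol

The longest chain bearing the –OH group is 6 carbons long (hexane).
The highest-priority functional group is an alcohol (–OH), so the name ends in -ol.
Choose the numbering such that numbering from this end puts the hydroxyl group at C-2 rather than C-5.
This places the hydroxyl at C-2; a chloro group at C-3; a fluoro group at C-3; an iodo group at C-2.
Prefixes are listed alphabetically: chloro, fluoro, iodo.
Putting it together: 3-chloro-3-fluoro-2-iodohexan-2-ol.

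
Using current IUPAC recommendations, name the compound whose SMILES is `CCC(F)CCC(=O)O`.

The longest carbon chain that includes the –COOH group has 6 carbons, so the parent hydride is hexane.
The principal characteristic group is a carboxylic acid (terminal –COOH), named with the suffix -oic acid.
Choose the numbering such that the carboxylic acid carbon is C-1 by definition.
This places a fluoro group at C-4.
Assembling the pieces gives 4-fluorohexanoic acid.

4-fluorohexanoic acid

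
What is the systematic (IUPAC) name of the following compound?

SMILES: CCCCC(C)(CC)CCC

The longest carbon chain is 8 atoms: the parent is octane.
Number the chain so that the substituent locant set {4,4} is lower than {5,5} at the first point of difference.
This places an ethyl group at C-4; a methyl group at C-4.
Substituent prefixes are cited in alphabetical order (multiplying prefixes like di-/tri- are ignored for ordering).
Assembling the pieces gives 4-ethyl-4-methyloctane.

4-ethyl-4-methyloctane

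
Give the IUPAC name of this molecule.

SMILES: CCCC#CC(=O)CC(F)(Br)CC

The longest carbon chain that includes the carbonyl and the multiple bond has 10 carbons, so the parent hydride is decane.
A ketone (C=O on an internal carbon) is the principal characteristic group, giving the suffix -one.
There is one C≡C triple bond, indicated by the ending -yne.
The numbering direction is chosen so that numbering from this end puts the carbonyl group at C-5 rather than C-6.
This places the carbonyl at C-5; the triple bond between C-6 and C-7; a bromo group at C-3; a fluoro group at C-3.
The substituents are ordered alphabetically, ignoring any di-/tri- multipliers.
The name is 3-bromo-3-fluorodec-6-yn-5-one.

3-bromo-3-fluorodec-6-yn-5-one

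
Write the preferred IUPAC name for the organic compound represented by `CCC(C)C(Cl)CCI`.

3-chloro-1-iodo-4-methylhexane

The longest continuous carbon chain has 6 atoms, so the parent hydride is hexane.
Choose the numbering such that the substituent locant set {1,3,4} is lower than {3,4,6} at the first point of difference.
With this numbering: a chloro group at C-3; an iodo group at C-1; a methyl group at C-4.
Substituent prefixes are cited in alphabetical order (multiplying prefixes like di-/tri- are ignored for ordering).
Putting it together: 3-chloro-1-iodo-4-methylhexane.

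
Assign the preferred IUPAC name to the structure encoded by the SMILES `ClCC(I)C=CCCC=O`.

Counting along the main chain through the –CHO group and the multiple bond gives 7 carbons: the parent is heptane.
An aldehyde (terminal –CHO) is the principal characteristic group, giving the suffix -al.
A C=C double bond in the chain gives the infix -ene-.
Number the chain so that the aldehyde carbon is C-1 by definition.
This places the double bond between C-4 and C-5; a chloro group at C-7; an iodo group at C-6.
Substituent prefixes are cited in alphabetical order (multiplying prefixes like di-/tri- are ignored for ordering).
Putting it together: 7-chloro-6-iodohept-4-enal.

7-chloro-6-iodohept-4-enal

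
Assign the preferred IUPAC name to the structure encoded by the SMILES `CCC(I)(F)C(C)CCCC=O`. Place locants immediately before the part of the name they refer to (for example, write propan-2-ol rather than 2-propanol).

Counting along the main chain through the –CHO group gives 8 carbons: the parent is octane.
The principal characteristic group is an aldehyde (terminal –CHO), named with the suffix -al.
Choose the numbering such that the aldehyde carbon is C-1 by definition.
This places a fluoro group at C-6; an iodo group at C-6; a methyl group at C-5.
Substituent prefixes are cited in alphabetical order (multiplying prefixes like di-/tri- are ignored for ordering).
Putting it together: 6-fluoro-6-iodo-5-methyloctanal.

6-fluoro-6-iodo-5-methyloctanal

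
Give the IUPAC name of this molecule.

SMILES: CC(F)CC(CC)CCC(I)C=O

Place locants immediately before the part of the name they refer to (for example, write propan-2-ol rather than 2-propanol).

The longest carbon chain that includes the –CHO group has 8 carbons, so the parent hydride is octane.
An aldehyde (terminal –CHO) is the principal characteristic group, giving the suffix -al.
Number the chain so that the aldehyde carbon is C-1 by definition.
This places an ethyl group at C-5; a fluoro group at C-7; an iodo group at C-2.
The substituents are ordered alphabetically, ignoring any di-/tri- multipliers.
Putting it together: 5-ethyl-7-fluoro-2-iodooctanal.

5-ethyl-7-fluoro-2-iodooctanal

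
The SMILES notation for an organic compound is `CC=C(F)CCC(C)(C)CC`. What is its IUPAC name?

The longest chain bearing the multiple bond is 8 carbons long (octane).
There is one C=C double bond, indicated by the ending -ene.
Choose the numbering such that numbering from this end puts the double bond at C-2 rather than C-6.
With this numbering: the double bond between C-2 and C-3; a fluoro group at C-3; two methyl groups at C-6.
Substituent prefixes are cited in alphabetical order (multiplying prefixes like di-/tri- are ignored for ordering).
Assembling the pieces gives 3-fluoro-6,6-dimethyloct-2-ene.

3-fluoro-6,6-dimethyloct-2-ene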